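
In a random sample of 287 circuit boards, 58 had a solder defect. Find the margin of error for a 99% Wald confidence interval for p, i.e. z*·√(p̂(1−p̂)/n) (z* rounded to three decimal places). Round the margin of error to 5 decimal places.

ME = 0.06106

With x = 58 successes in n = 287, p̂ = 0.20209.
SE(p̂) = √(0.20209·0.79791/287) = 0.023703.
For 99% confidence, z* = 2.576.
ME = 2.576·0.023703 = 0.06106.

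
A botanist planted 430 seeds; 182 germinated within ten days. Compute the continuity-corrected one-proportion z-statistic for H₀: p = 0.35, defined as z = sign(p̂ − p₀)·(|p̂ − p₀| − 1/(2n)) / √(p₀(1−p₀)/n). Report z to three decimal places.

Sample proportion p̂ = 182/430 = 0.42326. p̂ − p₀ = 0.073256.
Continuity correction 1/(2n) = 1/860 = 0.001163.
Corrected numerator: |0.073256| − 0.001163 = 0.072093.
Under H₀, SE = √(p₀(1−p₀)/n) = √(0.35·0.65/430) = √0.000529070 = 0.023002.
z = +0.072093/0.023002 = 3.134.

z = 3.134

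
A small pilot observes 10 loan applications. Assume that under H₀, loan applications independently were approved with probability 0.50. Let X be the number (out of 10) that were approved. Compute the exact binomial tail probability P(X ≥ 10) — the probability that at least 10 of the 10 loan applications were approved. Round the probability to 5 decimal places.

P = 0.00098

X is binomial with n = 10 and p = 0.50.
P(X ≥ 10) = C(10,10)·0.50^10·0.50^0.
= 0.000977 = 0.00098.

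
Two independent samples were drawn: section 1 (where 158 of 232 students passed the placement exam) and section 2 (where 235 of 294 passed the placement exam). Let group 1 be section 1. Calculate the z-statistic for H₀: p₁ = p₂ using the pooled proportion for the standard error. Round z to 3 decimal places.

p̂₁ = 158/232 = 0.68103, p̂₂ = 235/294 = 0.79932.
Pooled p̂ = (158+235)/(232+294) = 393/526 = 0.74715.
SE = √[p̂(1−p̂)(1/n₁+1/n₂)] = √[0.74715·0.25285·(1/232+1/294)] ≈ 0.038169.
z = (p̂₁ − p̂₂)/SE = (0.68103 − 0.79932)/0.038169 = -0.11829/0.038169 = -3.099.

z = -3.099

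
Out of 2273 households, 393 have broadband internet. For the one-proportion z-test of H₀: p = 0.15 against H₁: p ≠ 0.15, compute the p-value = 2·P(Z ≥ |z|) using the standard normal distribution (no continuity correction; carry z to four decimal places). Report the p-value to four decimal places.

Sample proportion p̂ = 393/2273 = 0.17290.
SE₀ = √(0.15·0.85/2273) = 0.007490.
Test statistic (full precision, shown to 4 dp): z = (393/2273 − 0.15)/SE₀ ≈ 3.0575.
From the standard normal, 2·P(Z ≥ |z|) = 0.0022.

p-value = 0.0022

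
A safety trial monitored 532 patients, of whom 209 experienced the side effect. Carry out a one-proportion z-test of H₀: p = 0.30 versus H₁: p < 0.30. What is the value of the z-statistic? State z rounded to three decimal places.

Sample proportion p̂ = 209/532 = 0.39286.
Under H₀, SE = √(p₀(1−p₀)/n) = √(0.30·0.70/532) = √0.000394737 = 0.019868.
Test statistic: z = 0.09286/0.019868 = 4.674.

z = 4.674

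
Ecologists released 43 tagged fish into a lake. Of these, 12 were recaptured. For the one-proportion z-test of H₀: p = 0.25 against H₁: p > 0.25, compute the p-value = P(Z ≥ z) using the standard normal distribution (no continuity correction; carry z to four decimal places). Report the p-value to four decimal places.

p-value = 0.3299

The sample proportion is 12/43 = 0.27907.
Null standard error: √(0.25·0.75/43) = √0.004360465 = 0.066034.
Test statistic (full precision, shown to 4 dp): z = (12/43 − 0.25)/SE₀ ≈ 0.4402.
From the standard normal, P(Z ≥ z) = 0.3299.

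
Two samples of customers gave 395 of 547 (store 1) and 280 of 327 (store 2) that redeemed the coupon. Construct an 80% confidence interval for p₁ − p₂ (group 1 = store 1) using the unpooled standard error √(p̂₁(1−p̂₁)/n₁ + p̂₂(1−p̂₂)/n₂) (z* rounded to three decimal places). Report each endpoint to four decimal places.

(-0.1691, -0.0992)

p̂₁ = 0.72212, p̂₂ = 0.85627, so the observed difference is -0.13415.
SE = √(0.000366842 + 0.000376368) = √0.000743210 = 0.027262.
For 80% confidence, z* = 1.282. Margin of error = 0.03495.
So the interval runs from -0.1691 to -0.0992.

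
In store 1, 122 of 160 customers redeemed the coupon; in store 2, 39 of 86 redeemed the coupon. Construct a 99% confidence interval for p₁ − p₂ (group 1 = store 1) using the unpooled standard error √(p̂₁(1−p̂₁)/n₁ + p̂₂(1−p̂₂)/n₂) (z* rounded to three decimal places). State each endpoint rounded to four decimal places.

(0.1458, 0.4722)

p̂₁ = 0.76250, p̂₂ = 0.45349, so the observed difference is 0.30901.
SE = √(0.001131836 + 0.002881822) = √0.004013658 = 0.063353.
The 99% critical value is z* = 2.576. Margin = 2.576·0.063353 = 0.16320.
Interval: 0.30901 ± 0.16320 → (0.1458, 0.4722).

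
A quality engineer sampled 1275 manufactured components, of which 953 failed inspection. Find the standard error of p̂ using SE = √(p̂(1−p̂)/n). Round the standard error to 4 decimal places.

SE = 0.0122

With x = 953 successes in n = 1275, p̂ = 0.74745.
p̂(1−p̂) = 0.188768.
Dividing by n and taking the root: √0.000148053 = 0.0122.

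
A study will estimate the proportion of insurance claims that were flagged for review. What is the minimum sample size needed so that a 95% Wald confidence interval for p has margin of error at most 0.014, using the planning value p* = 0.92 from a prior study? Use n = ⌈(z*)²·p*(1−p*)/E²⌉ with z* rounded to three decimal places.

z* = 1.960 at the 95% level.
p*(1−p*) = 0.0736.
Required n before rounding: 3.841600 × 0.0736 / 0.014² = 1442.560.
Rounding up, n = 1443.

n = 1443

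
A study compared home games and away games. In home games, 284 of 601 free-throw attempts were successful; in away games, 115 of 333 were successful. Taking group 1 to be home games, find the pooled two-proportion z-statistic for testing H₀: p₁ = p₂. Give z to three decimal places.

z = 3.764

Sample proportions: p̂₁ = 284/601 = 0.47255 and p̂₂ = 115/333 = 0.34535.
Pooling: p̂ = 399/934 = 0.42719.
SE = √[p̂(1−p̂)(1/n₁+1/n₂)] = √[0.42719·0.57281·(1/601+1/333)] ≈ 0.033793.
z = (p̂₁ − p̂₂)/SE = (0.47255 − 0.34535)/0.033793 = 0.12720/0.033793 = 3.764.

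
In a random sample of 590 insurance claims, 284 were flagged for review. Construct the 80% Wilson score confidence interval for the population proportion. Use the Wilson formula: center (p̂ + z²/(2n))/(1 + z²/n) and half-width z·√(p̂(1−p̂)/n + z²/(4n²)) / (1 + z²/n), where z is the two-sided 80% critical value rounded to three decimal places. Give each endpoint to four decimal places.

p̂ = 284/590 = 0.48136; z = 1.282, so z² = 1.643524.
1 + z²/n = 1.002786.
Center = (0.48136 + 0.001393)/1.002786 = 0.48141.
Radicand: p̂(1−p̂)/n + z²/(4n²) = 0.000423140 + 0.000001180 = 0.000424320.
Half-width = 1.282·√0.000424320/1.002786 = 0.02633.
CI: 0.48141 ± 0.02633 = (0.4551, 0.5077).

(0.4551, 0.5077)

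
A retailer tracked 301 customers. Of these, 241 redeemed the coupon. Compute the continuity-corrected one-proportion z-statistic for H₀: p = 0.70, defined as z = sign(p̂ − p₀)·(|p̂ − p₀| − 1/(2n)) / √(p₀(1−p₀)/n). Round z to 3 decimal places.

With x = 241 successes in n = 301, p̂ = 0.80066. p̂ − p₀ = 0.100664.
Continuity correction 1/(2n) = 1/602 = 0.001661.
Corrected numerator: |0.100664| − 0.001661 = 0.099003.
SE₀ = √(0.70·0.30/301) = 0.026414.
z = (+)0.099003/0.026414 = 3.748.

z = 3.748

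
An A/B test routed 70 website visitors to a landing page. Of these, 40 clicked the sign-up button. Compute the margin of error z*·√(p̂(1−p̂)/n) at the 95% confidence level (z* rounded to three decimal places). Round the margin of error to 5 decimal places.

ME = 0.11593

The sample proportion is 40/70 = 0.57143.
Standard error of p̂: √(0.244898/70) = √0.003498542 = 0.059148.
For 95% confidence, z* = 1.960.
So ME = 0.11593.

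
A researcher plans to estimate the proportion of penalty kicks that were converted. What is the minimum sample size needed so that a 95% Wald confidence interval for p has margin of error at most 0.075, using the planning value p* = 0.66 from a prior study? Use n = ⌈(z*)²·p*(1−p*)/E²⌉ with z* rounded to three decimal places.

For 95% confidence, z* = 1.960.
p*(1−p*) = 0.66·0.34 = 0.2244.
(z*)²·p*(1−p*)/E² = 3.841600·0.2244/0.005625 = 153.254.
Rounding up, n = 154.

n = 154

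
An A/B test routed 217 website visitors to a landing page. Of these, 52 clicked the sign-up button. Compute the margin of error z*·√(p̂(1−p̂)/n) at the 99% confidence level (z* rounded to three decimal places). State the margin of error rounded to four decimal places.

Sample proportion p̂ = 52/217 = 0.23963.
SE = √(p̂(1−p̂)/n) = √(0.182208/217) = 0.028977.
The 99% critical value is z* = 2.576.
Margin of error = z*·SE = 2.576 × 0.028977 = 0.0746.

ME = 0.0746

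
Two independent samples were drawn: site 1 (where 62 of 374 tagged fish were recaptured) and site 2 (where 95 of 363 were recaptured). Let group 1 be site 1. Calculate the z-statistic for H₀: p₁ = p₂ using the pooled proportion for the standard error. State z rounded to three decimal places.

p̂₁ = 62/374 = 0.16578, p̂₂ = 95/363 = 0.26171.
Pooling: p̂ = 157/737 = 0.21303.
Pooled SE = √[0.1676458·0.00542862] ≈ 0.030168.
z = (p̂₁ − p̂₂)/SE = (0.16578 − 0.26171)/0.030168 = -0.09593/0.030168 = -3.180.

z = -3.180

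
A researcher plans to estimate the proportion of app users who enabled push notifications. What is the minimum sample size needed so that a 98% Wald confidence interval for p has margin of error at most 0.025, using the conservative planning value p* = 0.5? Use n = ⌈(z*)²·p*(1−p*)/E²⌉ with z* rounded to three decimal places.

n = 2165

z* = 2.326 at the 98% level.
p*(1−p*) = 0.2500.
Required n before rounding: 5.410276 × 0.2500 / 0.025² = 2164.110.
Rounding up, n = 2165.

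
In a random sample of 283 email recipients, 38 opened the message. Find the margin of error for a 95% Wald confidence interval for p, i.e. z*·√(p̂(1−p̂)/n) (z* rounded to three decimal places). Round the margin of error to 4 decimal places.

ME = 0.0397

With x = 38 successes in n = 283, p̂ = 0.13428.
SE(p̂) = √(0.13428·0.86572/283) = 0.020267.
For 95% confidence, z* = 1.960.
Margin of error = z*·SE = 1.960 × 0.020267 = 0.0397.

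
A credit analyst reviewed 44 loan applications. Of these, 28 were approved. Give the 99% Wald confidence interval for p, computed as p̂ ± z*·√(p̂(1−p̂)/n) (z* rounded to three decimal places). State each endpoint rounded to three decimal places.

Sample proportion p̂ = 28/44 = 0.63636.
Standard error of p̂: √(0.231405/44) = √0.005259204 = 0.072520.
For 99% confidence, z* = 2.576.
Margin of error: 2.576 × 0.072520 = 0.18681.
CI: 0.63636 ± 0.18681 = (0.450, 0.823).

(0.450, 0.823)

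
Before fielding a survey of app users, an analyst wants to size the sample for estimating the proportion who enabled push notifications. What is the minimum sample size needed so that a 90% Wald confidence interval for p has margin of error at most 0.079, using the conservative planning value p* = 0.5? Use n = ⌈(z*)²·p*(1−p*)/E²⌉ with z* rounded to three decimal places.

For 90% confidence, z* = 1.645.
p*(1−p*) = 0.2500.
Required n before rounding: 2.706025 × 0.2500 / 0.079² = 108.397.
Rounding up, n = 109.

n = 109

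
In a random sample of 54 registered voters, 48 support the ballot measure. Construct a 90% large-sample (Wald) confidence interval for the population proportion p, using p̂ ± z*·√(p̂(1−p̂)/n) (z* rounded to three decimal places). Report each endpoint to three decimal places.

(0.819, 0.959)

With x = 48 successes in n = 54, p̂ = 0.88889.
SE(p̂) = √(0.88889·0.11111/54) = 0.042767.
The 90% critical value is z* = 1.645.
Margin of error: 1.645 × 0.042767 = 0.07035.
Interval: 0.88889 ± 0.07035 → (0.819, 0.959).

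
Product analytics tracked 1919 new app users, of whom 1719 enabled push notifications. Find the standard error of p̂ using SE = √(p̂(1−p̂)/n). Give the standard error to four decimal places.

The sample proportion is 1719/1919 = 0.89578.
p̂(1−p̂) = 0.093358.
Dividing by n and taking the root: √0.000048649 = 0.0070.

SE = 0.0070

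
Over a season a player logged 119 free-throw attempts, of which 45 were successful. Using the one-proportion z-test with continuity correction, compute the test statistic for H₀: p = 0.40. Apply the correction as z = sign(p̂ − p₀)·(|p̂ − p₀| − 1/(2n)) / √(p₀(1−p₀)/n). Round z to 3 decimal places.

z = -0.393

With x = 45 successes in n = 119, p̂ = 0.37815. p̂ − p₀ = -0.021849.
1/(2n) = 0.004202.
Corrected numerator: |-0.021849| − 0.004202 = 0.017647.
Null standard error: √(0.40·0.60/119) = √0.002016807 = 0.044909.
z = (−)0.017647/0.044909 = -0.393.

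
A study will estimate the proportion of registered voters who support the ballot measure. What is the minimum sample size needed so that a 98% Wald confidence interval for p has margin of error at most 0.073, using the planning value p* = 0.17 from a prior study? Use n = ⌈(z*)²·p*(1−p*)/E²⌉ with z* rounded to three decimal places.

The 98% critical value is z* = 2.326.
p*(1−p*) = 0.17·0.83 = 0.1411.
Required n before rounding: 5.410276 × 0.1411 / 0.073² = 143.252.
⌈143.252⌉ = 144.

n = 144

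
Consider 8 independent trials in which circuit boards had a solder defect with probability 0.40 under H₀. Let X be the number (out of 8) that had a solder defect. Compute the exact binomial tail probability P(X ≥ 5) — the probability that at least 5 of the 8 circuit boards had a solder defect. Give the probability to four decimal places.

P = 0.1737

X ~ Binomial(n=8, p=0.40).
P(X ≥ 5) = C(8,5)·0.40^5·0.60^3 + C(8,6)·0.40^6·0.60^2 + C(8,7)·0.40^7·0.60^1 + C(8,8)·0.40^8·0.60^0.
= 0.123863 + 0.041288 + 0.007864 + 0.000655 = 0.1737.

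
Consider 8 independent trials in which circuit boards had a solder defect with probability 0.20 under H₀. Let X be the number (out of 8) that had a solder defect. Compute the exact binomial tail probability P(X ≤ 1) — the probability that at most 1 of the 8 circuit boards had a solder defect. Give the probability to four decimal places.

P = 0.5033

X is binomial with n = 8 and p = 0.20.
P(X ≤ 1) = C(8,0)·0.20^0·0.80^8 + C(8,1)·0.20^1·0.80^7.
= 0.167772 + 0.335544 = 0.5033.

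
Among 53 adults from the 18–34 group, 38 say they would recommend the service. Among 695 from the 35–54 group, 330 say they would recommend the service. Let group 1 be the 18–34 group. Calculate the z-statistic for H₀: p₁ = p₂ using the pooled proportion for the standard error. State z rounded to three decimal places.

p̂₁ = 38/53 = 0.71698, p̂₂ = 330/695 = 0.47482.
Pooled p̂ = (38+330)/(53+695) = 368/748 = 0.49198.
SE = √[p̂(1−p̂)(1/n₁+1/n₂)] = √[0.49198·0.50802·(1/53+1/695)] ≈ 0.071242.
z = 0.24216/0.071242 = 3.399.

z = 3.399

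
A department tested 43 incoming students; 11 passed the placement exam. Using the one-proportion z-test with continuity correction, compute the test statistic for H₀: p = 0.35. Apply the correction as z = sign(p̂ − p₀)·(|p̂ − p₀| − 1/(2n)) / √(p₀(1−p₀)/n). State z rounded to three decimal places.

p̂ = 11/43 = 0.25581. p̂ − p₀ = -0.094186.
1/(2n) = 0.011628.
Corrected numerator: |-0.094186| − 0.011628 = 0.082558.
Under H₀, SE = √(p₀(1−p₀)/n) = √(0.35·0.65/43) = √0.005290698 = 0.072737.
z = (−)0.082558/0.072737 = -1.135.

z = -1.135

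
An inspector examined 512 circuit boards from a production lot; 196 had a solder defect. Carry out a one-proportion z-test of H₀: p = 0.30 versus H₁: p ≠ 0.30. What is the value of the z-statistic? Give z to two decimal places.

With x = 196 successes in n = 512, p̂ = 0.38281.
SE₀ = √(0.30·0.70/512) = 0.020252.
z = (p̂ − p₀)/SE = (0.38281 − 0.30)/0.020252 = 4.09.

z = 4.09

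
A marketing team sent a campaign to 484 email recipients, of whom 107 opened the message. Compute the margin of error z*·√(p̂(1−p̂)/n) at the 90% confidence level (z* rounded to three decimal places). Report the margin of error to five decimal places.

The sample proportion is 107/484 = 0.22107.
SE(p̂) = √(0.22107·0.77893/484) = 0.018862.
z* = 1.645 at the 90% level.
ME = 1.645·0.018862 = 0.03103.

ME = 0.03103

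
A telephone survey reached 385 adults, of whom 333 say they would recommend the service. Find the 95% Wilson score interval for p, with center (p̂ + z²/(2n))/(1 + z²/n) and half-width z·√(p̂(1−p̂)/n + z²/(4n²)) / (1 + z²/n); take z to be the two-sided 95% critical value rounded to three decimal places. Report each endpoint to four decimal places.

p̂ = 333/385 = 0.86494; z = 1.960, so z² = 3.841600.
1 + z²/n = 1.009978.
Adjusted center: (0.86494 + z²/(2n))/1.009978 = 0.86133.
Radicand: p̂(1−p̂)/n + z²/(4n²) = 0.000303435 + 0.000006479 = 0.000309914.
Half-width = 1.960·√0.000309914/1.009978 = 0.03416.
CI: 0.86133 ± 0.03416 = (0.8272, 0.8955).

(0.8272, 0.8955)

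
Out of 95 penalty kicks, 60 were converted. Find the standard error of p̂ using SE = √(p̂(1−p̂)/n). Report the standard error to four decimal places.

SE = 0.0495

p̂ = 60/95 = 0.63158.
p̂(1−p̂) = 0.63158·0.36842 = 0.232687.
SE = √(0.232687/95) = 0.0495.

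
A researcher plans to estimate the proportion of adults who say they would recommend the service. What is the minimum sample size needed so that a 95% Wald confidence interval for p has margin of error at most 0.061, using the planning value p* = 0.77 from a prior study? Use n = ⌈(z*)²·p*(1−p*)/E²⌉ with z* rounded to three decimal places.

z* = 1.960 at the 95% level.
p*(1−p*) = 0.1771.
(z*)²·p*(1−p*)/E² = 3.841600·0.1771/0.003721 = 182.840.
⌈182.840⌉ = 183.

n = 183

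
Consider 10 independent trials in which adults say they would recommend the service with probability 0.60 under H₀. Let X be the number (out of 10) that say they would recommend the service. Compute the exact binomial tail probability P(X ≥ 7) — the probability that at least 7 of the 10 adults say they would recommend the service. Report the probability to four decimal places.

X is binomial with n = 10 and p = 0.60.
P(X ≥ 7) = C(10,7)·0.60^7·0.40^3 + C(10,8)·0.60^8·0.40^2 + C(10,9)·0.60^9·0.40^1 + C(10,10)·0.60^10·0.40^0.
= 0.214991 + 0.120932 + 0.040311 + 0.006047 = 0.3823.

P = 0.3823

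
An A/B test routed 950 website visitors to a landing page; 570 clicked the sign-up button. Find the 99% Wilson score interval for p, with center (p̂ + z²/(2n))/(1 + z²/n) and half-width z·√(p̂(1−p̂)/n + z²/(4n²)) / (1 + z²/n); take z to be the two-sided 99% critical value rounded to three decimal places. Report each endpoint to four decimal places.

p̂ = 570/950 = 0.60000; z = 2.576, so z² = 6.635776.
1 + z²/n = 1.006985.
Adjusted center: (0.60000 + z²/(2n))/1.006985 = 0.59931.
Radicand: p̂(1−p̂)/n + z²/(4n²) = 0.000252632 + 0.000001838 = 0.000254470.
Half-width = z·√(radicand)/denom = 2.576·0.015952/1.006985 = 0.04081.
So the interval runs from 0.5585 to 0.6401.

(0.5585, 0.6401)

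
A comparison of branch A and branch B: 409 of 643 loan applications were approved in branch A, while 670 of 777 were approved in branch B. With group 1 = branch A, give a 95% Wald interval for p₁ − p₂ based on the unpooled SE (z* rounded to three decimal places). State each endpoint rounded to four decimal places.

p̂₁ = 0.63608, p̂₂ = 0.86229, so the observed difference is -0.22621.
Unpooled SE = √(p̂₁(1−p̂₁)/n₁ + p̂₂(1−p̂₂)/n₂) = √(0.000360003 + 0.000152825) = 0.022646.
For 95% confidence, z* = 1.960. Margin = 1.960·0.022646 = 0.04439.
CI: -0.22621 ± 0.04439 = (-0.2706, -0.1818).

(-0.2706, -0.1818)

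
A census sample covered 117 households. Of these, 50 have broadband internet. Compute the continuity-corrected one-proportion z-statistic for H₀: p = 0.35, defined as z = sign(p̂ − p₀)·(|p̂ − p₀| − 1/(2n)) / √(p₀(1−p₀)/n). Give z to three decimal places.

With x = 50 successes in n = 117, p̂ = 0.42735. p̂ − p₀ = 0.077350.
Continuity correction 1/(2n) = 1/234 = 0.004274.
Corrected numerator: |0.077350| − 0.004274 = 0.073076.
Null standard error: √(0.35·0.65/117) = √0.001944444 = 0.044096.
z = (+)0.073076/0.044096 = 1.657.

z = 1.657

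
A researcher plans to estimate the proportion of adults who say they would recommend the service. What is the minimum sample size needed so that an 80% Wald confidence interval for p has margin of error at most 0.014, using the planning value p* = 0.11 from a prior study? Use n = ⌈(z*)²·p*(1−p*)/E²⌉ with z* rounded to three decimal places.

n = 821

z* = 1.282 at the 80% level.
p*(1−p*) = 0.0979.
Required n before rounding: 1.643524 × 0.0979 / 0.014² = 820.923.
Rounding up, n = 821.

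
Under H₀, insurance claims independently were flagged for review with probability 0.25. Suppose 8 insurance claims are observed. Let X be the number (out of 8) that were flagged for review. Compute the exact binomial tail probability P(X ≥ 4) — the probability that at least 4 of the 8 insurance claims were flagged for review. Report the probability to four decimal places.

X ~ Binomial(n=8, p=0.25).
P(X ≥ 4) = Σ_{j=4}^{8} C(8,j)·0.25^j·0.75^{8−j}.
= 0.086517 + 0.023071 + 0.003845 + 0.000366 + 0.000015 = 0.1138.

P = 0.1138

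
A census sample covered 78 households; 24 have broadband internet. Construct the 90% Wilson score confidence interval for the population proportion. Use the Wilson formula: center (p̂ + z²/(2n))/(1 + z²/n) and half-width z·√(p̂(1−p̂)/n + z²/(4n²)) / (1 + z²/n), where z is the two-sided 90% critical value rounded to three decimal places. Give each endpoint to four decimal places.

(0.2294, 0.3989)

Here p̂ = 24/78 = 0.30769 and z = 1.645 (z² = 2.706025).
Denominator 1 + z²/n = 1 + 2.706025/78 = 1.034693.
Adjusted center: (0.30769 + z²/(2n))/1.034693 = 0.31414.
Radicand: p̂(1−p̂)/n + z²/(4n²) = 0.002730997 + 0.000111194 = 0.002842191.
Half-width = 1.645·√0.002842191/1.034693 = 0.08476.
So the interval runs from 0.2294 to 0.3989.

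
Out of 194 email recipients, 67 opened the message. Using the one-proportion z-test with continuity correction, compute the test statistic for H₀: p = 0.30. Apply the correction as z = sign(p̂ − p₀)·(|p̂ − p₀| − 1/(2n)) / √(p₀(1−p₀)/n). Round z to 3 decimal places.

With x = 67 successes in n = 194, p̂ = 0.34536. p̂ − p₀ = 0.045361.
Continuity correction 1/(2n) = 1/388 = 0.002577.
Corrected numerator: |0.045361| − 0.002577 = 0.042784.
Null standard error: √(0.30·0.70/194) = √0.001082474 = 0.032901.
z = (+)0.042784/0.032901 = 1.300.

z = 1.300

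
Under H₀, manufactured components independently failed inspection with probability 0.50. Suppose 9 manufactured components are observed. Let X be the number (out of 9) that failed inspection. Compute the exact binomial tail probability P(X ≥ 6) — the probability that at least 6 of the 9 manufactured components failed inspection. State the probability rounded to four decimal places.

P = 0.2539

X is binomial with n = 9 and p = 0.50.
P(X ≥ 6) = C(9,6)·0.50^6·0.50^3 + C(9,7)·0.50^7·0.50^2 + C(9,8)·0.50^8·0.50^1 + C(9,9)·0.50^9·0.50^0.
= 0.164062 + 0.070312 + 0.017578 + 0.001953 = 0.2539.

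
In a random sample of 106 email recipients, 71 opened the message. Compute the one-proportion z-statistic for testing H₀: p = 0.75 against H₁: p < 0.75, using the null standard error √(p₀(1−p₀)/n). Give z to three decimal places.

p̂ = 71/106 = 0.66981.
Under H₀, SE = √(p₀(1−p₀)/n) = √(0.75·0.25/106) = √0.001768868 = 0.042058.
z = (0.66981 − 0.75)/0.042058 = -0.08019/0.042058 = -1.907.

z = -1.907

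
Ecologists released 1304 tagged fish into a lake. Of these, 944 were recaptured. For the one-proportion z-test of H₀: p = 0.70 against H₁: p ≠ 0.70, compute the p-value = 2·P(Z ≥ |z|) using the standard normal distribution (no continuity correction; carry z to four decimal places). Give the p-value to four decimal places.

p̂ = 944/1304 = 0.72393.
Null standard error: √(0.70·0.30/1304) = √0.000161043 = 0.012690.
Test statistic (full precision, shown to 4 dp): z = (944/1304 − 0.70)/SE₀ ≈ 1.8854.
From the standard normal, 2·P(Z ≥ |z|) = 0.0594.

p-value = 0.0594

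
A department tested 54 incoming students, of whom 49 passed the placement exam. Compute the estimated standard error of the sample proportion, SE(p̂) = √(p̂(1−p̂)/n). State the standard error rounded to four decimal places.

Sample proportion p̂ = 49/54 = 0.90741.
p̂(1−p̂) = 0.084017.
SE = √(0.084017/54) = 0.0394.

SE = 0.0394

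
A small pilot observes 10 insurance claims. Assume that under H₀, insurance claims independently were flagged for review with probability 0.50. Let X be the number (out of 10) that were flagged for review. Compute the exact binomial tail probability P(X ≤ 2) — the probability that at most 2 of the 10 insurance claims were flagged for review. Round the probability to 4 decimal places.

P = 0.0547

X ~ Binomial(n=10, p=0.50).
P(X ≤ 2) = C(10,0)·0.50^0·0.50^10 + C(10,1)·0.50^1·0.50^9 + C(10,2)·0.50^2·0.50^8.
= 0.000977 + 0.009766 + 0.043945 = 0.0547.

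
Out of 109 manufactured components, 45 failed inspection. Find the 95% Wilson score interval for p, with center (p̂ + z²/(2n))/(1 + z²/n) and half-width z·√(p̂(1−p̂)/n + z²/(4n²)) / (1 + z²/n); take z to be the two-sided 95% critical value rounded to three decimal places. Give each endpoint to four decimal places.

(0.3249, 0.5067)

p̂ = 45/109 = 0.41284; z = 1.960, so z² = 3.841600.
Denominator 1 + z²/n = 1 + 3.841600/109 = 1.035244.
Center = (0.41284 + 0.017622)/1.035244 = 0.41581.
Radicand: p̂(1−p̂)/n + z²/(4n²) = 0.002223888 + 0.000080835 = 0.002304723.
Half-width = z·√(radicand)/denom = 1.960·0.048008/1.035244 = 0.09089.
Interval: 0.41581 ± 0.09089 → (0.3249, 0.5067).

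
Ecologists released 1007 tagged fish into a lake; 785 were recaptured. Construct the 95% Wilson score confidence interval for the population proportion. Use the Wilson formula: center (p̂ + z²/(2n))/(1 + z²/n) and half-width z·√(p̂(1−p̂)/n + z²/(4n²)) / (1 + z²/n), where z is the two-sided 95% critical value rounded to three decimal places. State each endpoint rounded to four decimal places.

(0.7529, 0.8041)

Here p̂ = 785/1007 = 0.77954 and z = 1.960 (z² = 3.841600).
Denominator 1 + z²/n = 1 + 3.841600/1007 = 1.003815.
Adjusted center: (0.77954 + z²/(2n))/1.003815 = 0.77848.
Radicand: p̂(1−p̂)/n + z²/(4n²) = 0.000170661 + 0.000000947 = 0.000171608.
Half-width = z·√(radicand)/denom = 1.960·0.013100/1.003815 = 0.02558.
Interval: 0.77848 ± 0.02558 → (0.7529, 0.8041).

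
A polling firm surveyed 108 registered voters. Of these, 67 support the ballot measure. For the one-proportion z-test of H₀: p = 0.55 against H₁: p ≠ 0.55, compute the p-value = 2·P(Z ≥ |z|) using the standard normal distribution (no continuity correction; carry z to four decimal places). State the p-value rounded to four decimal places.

p-value = 0.1416

The sample proportion is 67/108 = 0.62037.
Null standard error: √(0.55·0.45/108) = √0.002291667 = 0.047871.
z = (p̂ − p₀)/SE = (67/108 − 0.55)/0.047871 ≈ 1.4700.
p-value = 2·P(Z ≥ |z|) with z = 1.4700 → 0.1416.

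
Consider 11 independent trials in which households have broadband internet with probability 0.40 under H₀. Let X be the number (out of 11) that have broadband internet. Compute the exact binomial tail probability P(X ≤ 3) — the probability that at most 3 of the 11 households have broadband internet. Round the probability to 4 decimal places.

P = 0.2963

X ~ Binomial(n=11, p=0.40).
P(X ≤ 3) = C(11,0)·0.40^0·0.60^11 + C(11,1)·0.40^1·0.60^10 + C(11,2)·0.40^2·0.60^9 + C(11,3)·0.40^3·0.60^8.
= 0.003628 + 0.026605 + 0.088684 + 0.177367 = 0.2963.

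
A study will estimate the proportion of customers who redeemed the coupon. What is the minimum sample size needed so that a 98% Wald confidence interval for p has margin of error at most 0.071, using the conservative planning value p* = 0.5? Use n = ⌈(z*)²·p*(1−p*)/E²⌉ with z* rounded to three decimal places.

n = 269

z* = 2.326 at the 98% level.
p*(1−p*) = 0.2500.
Required n before rounding: 5.410276 × 0.2500 / 0.071² = 268.314.
Rounding up, n = 269.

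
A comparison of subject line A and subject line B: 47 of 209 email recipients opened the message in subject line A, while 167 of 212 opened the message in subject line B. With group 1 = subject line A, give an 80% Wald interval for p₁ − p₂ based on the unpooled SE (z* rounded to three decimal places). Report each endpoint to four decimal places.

(-0.6145, -0.5112)

p̂₁ = 47/209 = 0.22488, p̂₂ = 167/212 = 0.78774; p̂₁ − p̂₂ = -0.56286.
SE = √(0.000834015 + 0.000788717) = √0.001622732 = 0.040283.
For 80% confidence, z* = 1.282. Margin of error = 0.05164.
So the interval runs from -0.6145 to -0.5112.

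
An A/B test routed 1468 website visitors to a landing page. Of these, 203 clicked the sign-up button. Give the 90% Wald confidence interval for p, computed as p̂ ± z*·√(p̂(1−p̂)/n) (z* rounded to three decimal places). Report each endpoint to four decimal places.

(0.1235, 0.1531)

With x = 203 successes in n = 1468, p̂ = 0.13828.
Standard error of p̂: √(0.119161/1468) = √0.000081172 = 0.009010.
z* = 1.645 at the 90% level.
Margin of error: 1.645 × 0.009010 = 0.01482.
Interval: 0.13828 ± 0.01482 → (0.1235, 0.1531).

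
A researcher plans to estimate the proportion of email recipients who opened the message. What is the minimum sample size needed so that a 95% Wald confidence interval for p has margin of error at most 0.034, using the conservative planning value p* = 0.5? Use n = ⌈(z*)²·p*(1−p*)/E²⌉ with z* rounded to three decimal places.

n = 831

The 95% critical value is z* = 1.960.
p*(1−p*) = 0.2500.
(z*)²·p*(1−p*)/E² = 3.841600·0.2500/0.001156 = 830.796.
Rounding up, n = 831.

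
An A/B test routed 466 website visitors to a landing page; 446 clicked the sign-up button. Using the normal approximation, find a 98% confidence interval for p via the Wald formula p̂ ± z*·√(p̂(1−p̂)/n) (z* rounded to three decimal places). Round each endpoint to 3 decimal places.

(0.935, 0.979)

With x = 446 successes in n = 466, p̂ = 0.95708.
SE = √(p̂(1−p̂)/n) = √(0.041076/466) = 0.009389.
For 98% confidence, z* = 2.326.
Margin = 2.326·0.009389 = 0.02184.
Interval: 0.95708 ± 0.02184 → (0.935, 0.979).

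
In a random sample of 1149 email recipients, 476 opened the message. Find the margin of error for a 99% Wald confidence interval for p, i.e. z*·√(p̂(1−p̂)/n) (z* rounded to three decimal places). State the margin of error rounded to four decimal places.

With x = 476 successes in n = 1149, p̂ = 0.41427.
Standard error of p̂: √(0.242651/1149) = √0.000211184 = 0.014532.
The 99% critical value is z* = 2.576.
So ME = 0.0374.

ME = 0.0374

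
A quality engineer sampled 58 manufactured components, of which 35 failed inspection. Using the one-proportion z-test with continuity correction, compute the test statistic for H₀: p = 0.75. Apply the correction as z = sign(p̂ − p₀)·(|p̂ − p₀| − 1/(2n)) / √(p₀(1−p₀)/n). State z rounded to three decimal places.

With x = 35 successes in n = 58, p̂ = 0.60345. p̂ − p₀ = -0.146552.
1/(2n) = 0.008621.
Corrected numerator: |-0.146552| − 0.008621 = 0.137931.
SE₀ = √(0.75·0.25/58) = 0.056857.
z = (−)0.137931/0.056857 = -2.426.

z = -2.426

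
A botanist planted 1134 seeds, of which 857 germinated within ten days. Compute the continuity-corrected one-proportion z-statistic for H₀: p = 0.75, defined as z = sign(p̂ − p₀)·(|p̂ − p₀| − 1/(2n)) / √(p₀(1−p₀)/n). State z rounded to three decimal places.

With x = 857 successes in n = 1134, p̂ = 0.75573. p̂ − p₀ = 0.005732.
Continuity correction 1/(2n) = 1/2268 = 0.000441.
Corrected numerator: |0.005732| − 0.000441 = 0.005291.
Under H₀, SE = √(p₀(1−p₀)/n) = √(0.75·0.25/1134) = √0.000165344 = 0.012859.
z = (+)0.005291/0.012859 = 0.411.

z = 0.411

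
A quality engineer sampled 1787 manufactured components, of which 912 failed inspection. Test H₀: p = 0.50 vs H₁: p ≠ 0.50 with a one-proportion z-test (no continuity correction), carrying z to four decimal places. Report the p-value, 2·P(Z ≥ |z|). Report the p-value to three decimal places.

p-value = 0.381

p̂ = 912/1787 = 0.51035.
Null standard error: √(0.50·0.50/1787) = √0.000139899 = 0.011828.
z = (p̂ − p₀)/SE = (912/1787 − 0.50)/0.011828 ≈ 0.8753.
p-value = 2·P(Z ≥ |z|) with z = 0.8753 → 0.381.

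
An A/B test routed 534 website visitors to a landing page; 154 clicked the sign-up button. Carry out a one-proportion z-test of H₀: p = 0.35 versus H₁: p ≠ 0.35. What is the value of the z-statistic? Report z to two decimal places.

The sample proportion is 154/534 = 0.28839.
Under H₀, SE = √(p₀(1−p₀)/n) = √(0.35·0.65/534) = √0.000426030 = 0.020640.
z = (p̂ − p₀)/SE = (0.28839 − 0.35)/0.020640 = -2.98.

z = -2.98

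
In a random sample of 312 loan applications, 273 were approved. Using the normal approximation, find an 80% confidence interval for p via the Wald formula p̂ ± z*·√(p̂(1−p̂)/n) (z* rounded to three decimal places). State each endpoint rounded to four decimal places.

With x = 273 successes in n = 312, p̂ = 0.87500.
Standard error of p̂: √(0.109375/312) = √0.000350561 = 0.018723.
For 80% confidence, z* = 1.282.
Margin = 1.282·0.018723 = 0.02400.
CI: 0.87500 ± 0.02400 = (0.8510, 0.8990).

(0.8510, 0.8990)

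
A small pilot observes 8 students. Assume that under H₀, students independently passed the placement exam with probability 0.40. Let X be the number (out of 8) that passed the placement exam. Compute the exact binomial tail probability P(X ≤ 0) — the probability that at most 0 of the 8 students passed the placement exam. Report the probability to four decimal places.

X ~ Binomial(n=8, p=0.40).
P(X ≤ 0) = C(8,0)·0.40^0·0.60^8.
= 0.016796 = 0.0168.

P = 0.0168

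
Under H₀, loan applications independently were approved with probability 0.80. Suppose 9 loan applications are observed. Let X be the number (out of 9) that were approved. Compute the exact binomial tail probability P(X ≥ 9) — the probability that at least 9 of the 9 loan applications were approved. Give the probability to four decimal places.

P = 0.1342

X ~ Binomial(n=9, p=0.80).
P(X ≥ 9) = C(9,9)·0.80^9·0.20^0.
= 0.134218 = 0.1342.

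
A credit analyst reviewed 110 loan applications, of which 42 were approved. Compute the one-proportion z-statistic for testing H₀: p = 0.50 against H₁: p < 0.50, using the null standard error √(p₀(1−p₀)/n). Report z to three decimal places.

p̂ = 42/110 = 0.38182.
Null standard error: √(0.50·0.50/110) = √0.002272727 = 0.047673.
Test statistic: z = -0.11818/0.047673 = -2.479.

z = -2.479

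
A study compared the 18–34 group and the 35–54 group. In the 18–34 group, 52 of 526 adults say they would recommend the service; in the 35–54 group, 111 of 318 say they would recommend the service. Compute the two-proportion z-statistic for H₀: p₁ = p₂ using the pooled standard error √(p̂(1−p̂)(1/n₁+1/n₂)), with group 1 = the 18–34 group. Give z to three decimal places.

p̂₁ = 52/526 = 0.09886, p̂₂ = 111/318 = 0.34906.
Pooling: p̂ = 163/844 = 0.19313.
Pooled SE = √[0.1558296·0.00504579] ≈ 0.028041.
z = (p̂₁ − p̂₂)/SE = (0.09886 − 0.34906)/0.028041 = -0.25020/0.028041 = -8.923.

z = -8.923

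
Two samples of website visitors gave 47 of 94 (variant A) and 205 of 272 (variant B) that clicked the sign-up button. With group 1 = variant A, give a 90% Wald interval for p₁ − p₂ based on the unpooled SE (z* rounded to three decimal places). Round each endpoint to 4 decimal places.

(-0.3488, -0.1586)

p̂₁ = 47/94 = 0.50000, p̂₂ = 205/272 = 0.75368; p̂₁ − p̂₂ = -0.25368.
Unpooled SE = √(p̂₁(1−p̂₁)/n₁ + p̂₂(1−p̂₂)/n₂) = √(0.002659574 + 0.000682530) = 0.057811.
The 90% critical value is z* = 1.645. Margin of error = 0.09510.
CI: -0.25368 ± 0.09510 = (-0.3488, -0.1586).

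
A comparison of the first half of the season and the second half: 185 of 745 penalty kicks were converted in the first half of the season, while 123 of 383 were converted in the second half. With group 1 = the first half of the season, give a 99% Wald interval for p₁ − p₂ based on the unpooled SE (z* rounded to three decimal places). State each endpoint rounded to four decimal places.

(-0.1466, 0.0009)

p̂₁ = 0.24832, p̂₂ = 0.32115, so the observed difference is -0.07283.
Unpooled SE = √(p̂₁(1−p̂₁)/n₁ + p̂₂(1−p̂₂)/n₂) = √(0.000250548 + 0.000569223) = 0.028632.
For 99% confidence, z* = 2.576. Margin of error = 0.07376.
Interval: -0.07283 ± 0.07376 → (-0.1466, 0.0009).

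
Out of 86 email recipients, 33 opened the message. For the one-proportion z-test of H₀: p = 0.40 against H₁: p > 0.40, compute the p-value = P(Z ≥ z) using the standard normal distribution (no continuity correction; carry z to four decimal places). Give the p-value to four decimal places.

p-value = 0.6210

With x = 33 successes in n = 86, p̂ = 0.38372.
Under H₀, SE = √(p₀(1−p₀)/n) = √(0.40·0.60/86) = √0.002790698 = 0.052827.
Test statistic (full precision, shown to 4 dp): z = (33/86 − 0.40)/SE₀ ≈ -0.3082.
p-value = P(Z ≥ z) with z = -0.3082 → 0.6210.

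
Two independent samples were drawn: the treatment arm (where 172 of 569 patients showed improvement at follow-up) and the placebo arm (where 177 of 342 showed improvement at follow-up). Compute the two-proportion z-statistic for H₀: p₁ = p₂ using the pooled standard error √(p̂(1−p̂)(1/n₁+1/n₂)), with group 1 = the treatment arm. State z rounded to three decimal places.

z = -6.472

p̂₁ = 172/569 = 0.30228, p̂₂ = 177/342 = 0.51754.
Pooling: p̂ = 349/911 = 0.38310.
SE = √[p̂(1−p̂)(1/n₁+1/n₂)] = √[0.38310·0.61690·(1/569+1/342)] ≈ 0.033262.
z = (p̂₁ − p̂₂)/SE = (0.30228 − 0.51754)/0.033262 = -0.21526/0.033262 = -6.472.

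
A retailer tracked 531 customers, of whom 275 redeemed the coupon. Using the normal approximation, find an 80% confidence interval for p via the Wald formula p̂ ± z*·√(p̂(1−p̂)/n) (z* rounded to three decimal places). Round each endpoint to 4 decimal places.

With x = 275 successes in n = 531, p̂ = 0.51789.
Standard error of p̂: √(0.249680/531) = √0.000470207 = 0.021684.
z* = 1.282 at the 80% level.
Margin of error: 1.282 × 0.021684 = 0.02780.
So the interval runs from 0.4901 to 0.5457.

(0.4901, 0.5457)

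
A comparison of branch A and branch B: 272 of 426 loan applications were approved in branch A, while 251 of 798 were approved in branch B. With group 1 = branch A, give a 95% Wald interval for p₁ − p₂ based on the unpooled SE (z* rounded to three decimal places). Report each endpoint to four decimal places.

(0.2681, 0.3798)

p̂₁ = 0.63850, p̂₂ = 0.31454, so the observed difference is 0.32396.
SE = √(0.000541827 + 0.000270179) = √0.000812006 = 0.028496.
The 95% critical value is z* = 1.960. Margin = 1.960·0.028496 = 0.05585.
So the interval runs from 0.2681 to 0.3798.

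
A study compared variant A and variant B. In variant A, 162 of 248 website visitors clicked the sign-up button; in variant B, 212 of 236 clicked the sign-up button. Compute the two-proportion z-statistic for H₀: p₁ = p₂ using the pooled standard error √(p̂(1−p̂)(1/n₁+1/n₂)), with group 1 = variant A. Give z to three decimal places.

z = -6.431

Sample proportions: p̂₁ = 162/248 = 0.65323 and p̂₂ = 212/236 = 0.89831.
Pooling: p̂ = 374/484 = 0.77273.
Pooled SE = √[0.1756198·0.00826955] ≈ 0.038109.
z = -0.24508/0.038109 = -6.431.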